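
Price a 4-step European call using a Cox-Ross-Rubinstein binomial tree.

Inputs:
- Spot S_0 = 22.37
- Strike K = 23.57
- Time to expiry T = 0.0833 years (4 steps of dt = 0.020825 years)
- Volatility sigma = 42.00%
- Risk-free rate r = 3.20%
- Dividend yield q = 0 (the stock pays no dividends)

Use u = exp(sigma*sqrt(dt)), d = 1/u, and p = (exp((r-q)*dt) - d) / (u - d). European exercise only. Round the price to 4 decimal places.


Answer: Price = V(0,0) = 0.6881

Derivation:
dt = T/N = 0.020825
u = exp(sigma*sqrt(dt)) = 1.062484; d = 1/u = 0.941191
p = (exp((r-q)*dt) - d) / (u - d) = 0.490348
Discount per step: exp(-r*dt) = 0.999334
Stock lattice S(k, i) with i counting down-moves:
  k=0: S(0,0) = 22.3700
  k=1: S(1,0) = 23.7678; S(1,1) = 21.0544
  k=2: S(2,0) = 25.2529; S(2,1) = 22.3700; S(2,2) = 19.8162
  k=3: S(3,0) = 26.8308; S(3,1) = 23.7678; S(3,2) = 21.0544; S(3,3) = 18.6509
  k=4: S(4,0) = 28.5073; S(4,1) = 25.2529; S(4,2) = 22.3700; S(4,3) = 19.8162; S(4,4) = 17.5540
Terminal payoffs V(N, i) = max(S_T - K, 0):
  V(4,0) = 4.937277; V(4,1) = 1.682877; V(4,2) = 0.000000; V(4,3) = 0.000000; V(4,4) = 0.000000
Backward induction: V(k, i) = exp(-r*dt) * [p * V(k+1, i) + (1-p) * V(k+1, i+1)].
  V(3,0) = exp(-r*dt) * [p*4.937277 + (1-p)*1.682877] = 3.276482
  V(3,1) = exp(-r*dt) * [p*1.682877 + (1-p)*0.000000] = 0.824646
  V(3,2) = exp(-r*dt) * [p*0.000000 + (1-p)*0.000000] = 0.000000
  V(3,3) = exp(-r*dt) * [p*0.000000 + (1-p)*0.000000] = 0.000000
  V(2,0) = exp(-r*dt) * [p*3.276482 + (1-p)*0.824646] = 2.025549
  V(2,1) = exp(-r*dt) * [p*0.824646 + (1-p)*0.000000] = 0.404094
  V(2,2) = exp(-r*dt) * [p*0.000000 + (1-p)*0.000000] = 0.000000
  V(1,0) = exp(-r*dt) * [p*2.025549 + (1-p)*0.404094] = 1.198373
  V(1,1) = exp(-r*dt) * [p*0.404094 + (1-p)*0.000000] = 0.198015
  V(0,0) = exp(-r*dt) * [p*1.198373 + (1-p)*0.198015] = 0.688080


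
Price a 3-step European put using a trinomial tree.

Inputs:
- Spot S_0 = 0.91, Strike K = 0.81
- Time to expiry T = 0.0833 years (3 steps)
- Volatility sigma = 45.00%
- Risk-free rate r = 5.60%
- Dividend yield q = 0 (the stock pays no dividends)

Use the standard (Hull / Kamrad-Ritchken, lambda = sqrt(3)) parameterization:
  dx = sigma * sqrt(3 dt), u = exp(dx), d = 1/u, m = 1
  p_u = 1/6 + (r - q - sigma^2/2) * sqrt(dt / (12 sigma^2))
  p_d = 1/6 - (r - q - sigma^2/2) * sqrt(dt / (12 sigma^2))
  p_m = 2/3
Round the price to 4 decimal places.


Answer: Price = V(0,0) = 0.0099

Derivation:
dt = T/N = 0.027767; dx = sigma*sqrt(3*dt) = 0.129878
u = exp(dx) = 1.138689; d = 1/u = 0.878203
p_u = 0.161830, p_m = 0.666667, p_d = 0.171504
Discount per step: exp(-r*dt) = 0.998446
Stock lattice S(k, j) with j the centered position index:
  k=0: S(0,+0) = 0.9100
  k=1: S(1,-1) = 0.7992; S(1,+0) = 0.9100; S(1,+1) = 1.0362
  k=2: S(2,-2) = 0.7018; S(2,-1) = 0.7992; S(2,+0) = 0.9100; S(2,+1) = 1.0362; S(2,+2) = 1.1799
  k=3: S(3,-3) = 0.6163; S(3,-2) = 0.7018; S(3,-1) = 0.7992; S(3,+0) = 0.9100; S(3,+1) = 1.0362; S(3,+2) = 1.1799; S(3,+3) = 1.3436
Terminal payoffs V(N, j) = max(K - S_T, 0):
  V(3,-3) = 0.193652; V(3,-2) = 0.108172; V(3,-1) = 0.010836; V(3,+0) = 0.000000; V(3,+1) = 0.000000; V(3,+2) = 0.000000; V(3,+3) = 0.000000
Backward induction: V(k, j) = exp(-r*dt) * [p_u * V(k+1, j+1) + p_m * V(k+1, j) + p_d * V(k+1, j-1)]
  V(2,-2) = exp(-r*dt) * [p_u*0.010836 + p_m*0.108172 + p_d*0.193652] = 0.106914
  V(2,-1) = exp(-r*dt) * [p_u*0.000000 + p_m*0.010836 + p_d*0.108172] = 0.025735
  V(2,+0) = exp(-r*dt) * [p_u*0.000000 + p_m*0.000000 + p_d*0.010836] = 0.001855
  V(2,+1) = exp(-r*dt) * [p_u*0.000000 + p_m*0.000000 + p_d*0.000000] = 0.000000
  V(2,+2) = exp(-r*dt) * [p_u*0.000000 + p_m*0.000000 + p_d*0.000000] = 0.000000
  V(1,-1) = exp(-r*dt) * [p_u*0.001855 + p_m*0.025735 + p_d*0.106914] = 0.035738
  V(1,+0) = exp(-r*dt) * [p_u*0.000000 + p_m*0.001855 + p_d*0.025735] = 0.005642
  V(1,+1) = exp(-r*dt) * [p_u*0.000000 + p_m*0.000000 + p_d*0.001855] = 0.000318
  V(0,+0) = exp(-r*dt) * [p_u*0.000318 + p_m*0.005642 + p_d*0.035738] = 0.009926


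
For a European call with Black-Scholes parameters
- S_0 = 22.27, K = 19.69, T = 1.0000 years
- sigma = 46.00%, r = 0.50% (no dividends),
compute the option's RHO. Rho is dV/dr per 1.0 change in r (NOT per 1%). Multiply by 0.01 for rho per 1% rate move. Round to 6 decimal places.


d1 = 0.5085425840; d2 = 0.0485425840
phi(d1) = 0.3505519688; exp(-qT) = 1.0000000000; exp(-rT) = 0.9950124792
N(d2) = 0.5193580863
Rho = K*T*exp(-rT)*N(d2) = 19.6900 * 1.0000 * 0.9950124792 * 0.5193580863 = 10.175158

Answer: Rho = 10.175158


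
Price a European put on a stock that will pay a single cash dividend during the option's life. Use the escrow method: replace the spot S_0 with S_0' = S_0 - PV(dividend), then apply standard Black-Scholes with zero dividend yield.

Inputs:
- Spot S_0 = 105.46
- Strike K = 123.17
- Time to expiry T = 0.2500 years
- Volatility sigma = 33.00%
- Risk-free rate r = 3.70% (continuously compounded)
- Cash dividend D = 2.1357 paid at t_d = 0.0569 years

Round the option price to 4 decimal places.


PV(D) = D * exp(-r * t_d) = 2.1357 * 0.99789691 = 2.13120844
S_0' = S_0 - PV(D) = 105.4600 - 2.13120844 = 103.32879156
d1 = (ln(S_0'/K) + (r + sigma^2/2)*T) / (sigma*sqrt(T)) = -0.92598157
d2 = d1 - sigma*sqrt(T) = -1.09098157
exp(-rT) = 0.99079265
N(-d1) = 0.82277222; N(-d2) = 0.86235950
P = K * exp(-rT) * N(-d2) - S_0' * N(-d1) = 123.1700 * 0.99079265 * 0.86235950 - 103.32879156 * 0.82277222 = 20.2228

Answer: Price = 20.2228


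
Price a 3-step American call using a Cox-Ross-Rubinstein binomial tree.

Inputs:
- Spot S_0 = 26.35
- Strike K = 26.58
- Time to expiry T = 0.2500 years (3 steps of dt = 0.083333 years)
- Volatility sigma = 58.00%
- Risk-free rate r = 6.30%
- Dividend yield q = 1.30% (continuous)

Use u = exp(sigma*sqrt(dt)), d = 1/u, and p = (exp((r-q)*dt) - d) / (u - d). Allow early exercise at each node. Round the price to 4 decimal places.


Answer: Price = V(0,0) = 3.3243

Derivation:
dt = T/N = 0.083333
u = exp(sigma*sqrt(dt)) = 1.182264; d = 1/u = 0.845834
p = (exp((r-q)*dt) - d) / (u - d) = 0.470650
Discount per step: exp(-r*dt) = 0.994764
Stock lattice S(k, i) with i counting down-moves:
  k=0: S(0,0) = 26.3500
  k=1: S(1,0) = 31.1527; S(1,1) = 22.2877
  k=2: S(2,0) = 36.8307; S(2,1) = 26.3500; S(2,2) = 18.8517
  k=3: S(3,0) = 43.5436; S(3,1) = 31.1527; S(3,2) = 22.2877; S(3,3) = 15.9455
Terminal payoffs V(N, i) = max(S_T - K, 0):
  V(3,0) = 16.963612; V(3,1) = 4.572667; V(3,2) = 0.000000; V(3,3) = 0.000000
Backward induction: V(k, i) = exp(-r*dt) * [p * V(k+1, i) + (1-p) * V(k+1, i+1)]; then take max(V_cont, immediate exercise) for American.
  V(2,0) = exp(-r*dt) * [p*16.963612 + (1-p)*4.572667] = 10.349990; exercise = 10.250689; V(2,0) = max -> 10.349990
  V(2,1) = exp(-r*dt) * [p*4.572667 + (1-p)*0.000000] = 2.140858; exercise = 0.000000; V(2,1) = max -> 2.140858
  V(2,2) = exp(-r*dt) * [p*0.000000 + (1-p)*0.000000] = 0.000000; exercise = 0.000000; V(2,2) = max -> 0.000000
  V(1,0) = exp(-r*dt) * [p*10.349990 + (1-p)*2.140858] = 5.973048; exercise = 4.572667; V(1,0) = max -> 5.973048
  V(1,1) = exp(-r*dt) * [p*2.140858 + (1-p)*0.000000] = 1.002320; exercise = 0.000000; V(1,1) = max -> 1.002320
  V(0,0) = exp(-r*dt) * [p*5.973048 + (1-p)*1.002320] = 3.324297; exercise = 0.000000; V(0,0) = max -> 3.324297


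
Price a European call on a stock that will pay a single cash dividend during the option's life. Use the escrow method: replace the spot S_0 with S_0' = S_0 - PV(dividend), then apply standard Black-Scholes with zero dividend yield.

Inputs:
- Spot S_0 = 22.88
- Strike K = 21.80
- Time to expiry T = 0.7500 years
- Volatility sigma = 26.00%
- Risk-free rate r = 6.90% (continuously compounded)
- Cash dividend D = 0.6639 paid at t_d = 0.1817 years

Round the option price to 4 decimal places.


PV(D) = D * exp(-r * t_d) = 0.6639 * 0.98754096 = 0.65562845
S_0' = S_0 - PV(D) = 22.8800 - 0.65562845 = 22.22437155
d1 = (ln(S_0'/K) + (r + sigma^2/2)*T) / (sigma*sqrt(T)) = 0.42803654
d2 = d1 - sigma*sqrt(T) = 0.20286994
exp(-rT) = 0.94956623
N(d1) = 0.66568774; N(d2) = 0.58038165
C = S_0' * N(d1) - K * exp(-rT) * N(d2) = 22.22437155 * 0.66568774 - 21.8000 * 0.94956623 * 0.58038165 = 2.7803

Answer: Price = 2.7803


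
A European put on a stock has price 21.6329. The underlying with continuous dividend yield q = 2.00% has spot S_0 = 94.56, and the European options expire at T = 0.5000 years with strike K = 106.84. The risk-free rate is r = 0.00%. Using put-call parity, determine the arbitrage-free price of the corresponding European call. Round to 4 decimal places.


Put-call parity: C - P = S_0 * exp(-qT) - K * exp(-rT).
S_0 * exp(-qT) = 94.5600 * 0.99004983 = 93.61911228
K * exp(-rT) = 106.8400 * 1.00000000 = 106.84000000
C = P + S*exp(-qT) - K*exp(-rT)
C = 21.6329 + 93.61911228 - 106.84000000 = 8.4120

Answer: Call price = 8.4120


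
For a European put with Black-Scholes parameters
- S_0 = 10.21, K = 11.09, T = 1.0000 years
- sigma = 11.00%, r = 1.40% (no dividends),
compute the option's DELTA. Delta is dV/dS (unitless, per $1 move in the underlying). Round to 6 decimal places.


d1 = -0.5693288108; d2 = -0.6793288108
phi(d1) = 0.3392540031; exp(-qT) = 1.0000000000; exp(-rT) = 0.9860975443
N(-d1) = 0.7154334908
Delta = -exp(-qT) * N(-d1) = -1.0000000000 * 0.7154334908 = -0.715433

Answer: Delta = -0.715433


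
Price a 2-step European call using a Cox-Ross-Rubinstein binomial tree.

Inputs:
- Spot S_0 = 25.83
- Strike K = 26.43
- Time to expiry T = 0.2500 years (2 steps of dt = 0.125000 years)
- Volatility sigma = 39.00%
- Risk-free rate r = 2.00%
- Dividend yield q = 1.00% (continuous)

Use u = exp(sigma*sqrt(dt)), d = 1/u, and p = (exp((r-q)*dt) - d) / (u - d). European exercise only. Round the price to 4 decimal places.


Answer: Price = V(0,0) = 1.6717

Derivation:
dt = T/N = 0.125000
u = exp(sigma*sqrt(dt)) = 1.147844; d = 1/u = 0.871198
p = (exp((r-q)*dt) - d) / (u - d) = 0.470104
Discount per step: exp(-r*dt) = 0.997503
Stock lattice S(k, i) with i counting down-moves:
  k=0: S(0,0) = 25.8300
  k=1: S(1,0) = 29.6488; S(1,1) = 22.5030
  k=2: S(2,0) = 34.0322; S(2,1) = 25.8300; S(2,2) = 19.6046
Terminal payoffs V(N, i) = max(S_T - K, 0):
  V(2,0) = 7.602238; V(2,1) = 0.000000; V(2,2) = 0.000000
Backward induction: V(k, i) = exp(-r*dt) * [p * V(k+1, i) + (1-p) * V(k+1, i+1)].
  V(1,0) = exp(-r*dt) * [p*7.602238 + (1-p)*0.000000] = 3.564921
  V(1,1) = exp(-r*dt) * [p*0.000000 + (1-p)*0.000000] = 0.000000
  V(0,0) = exp(-r*dt) * [p*3.564921 + (1-p)*0.000000] = 1.671700


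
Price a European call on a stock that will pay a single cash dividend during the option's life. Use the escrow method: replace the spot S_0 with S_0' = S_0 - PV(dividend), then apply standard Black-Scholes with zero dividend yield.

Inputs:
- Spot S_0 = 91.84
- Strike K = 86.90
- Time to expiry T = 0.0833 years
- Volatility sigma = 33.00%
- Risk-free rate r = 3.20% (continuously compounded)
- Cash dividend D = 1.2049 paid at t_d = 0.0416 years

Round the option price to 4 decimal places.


Answer: Price = 5.7162

Derivation:
PV(D) = D * exp(-r * t_d) = 1.2049 * 0.99866969 = 1.20329710
S_0' = S_0 - PV(D) = 91.8400 - 1.20329710 = 90.63670290
d1 = (ln(S_0'/K) + (r + sigma^2/2)*T) / (sigma*sqrt(T)) = 0.51764550
d2 = d1 - sigma*sqrt(T) = 0.42240176
exp(-rT) = 0.99733795
N(d1) = 0.69764718; N(d2) = 0.66363410
C = S_0' * N(d1) - K * exp(-rT) * N(d2) = 90.63670290 * 0.69764718 - 86.9000 * 0.99733795 * 0.66363410 = 5.7162


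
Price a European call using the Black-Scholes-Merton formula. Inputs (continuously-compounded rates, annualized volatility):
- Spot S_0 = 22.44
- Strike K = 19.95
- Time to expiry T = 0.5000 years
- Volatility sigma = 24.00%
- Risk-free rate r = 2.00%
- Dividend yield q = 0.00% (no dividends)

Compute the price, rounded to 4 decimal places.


Answer: Price = 3.1546

Derivation:
d1 = (ln(S/K) + (r - q + 0.5*sigma^2) * T) / (sigma * sqrt(T)) = 0.83683694
d2 = d1 - sigma * sqrt(T) = 0.66713131
exp(-rT) = 0.99004983; exp(-qT) = 1.00000000
C = S_0 * exp(-qT) * N(d1) - K * exp(-rT) * N(d2)
N(d1) = 0.79865788; N(d2) = 0.74765587
C = 22.4400 * 1.00000000 * 0.79865788 - 19.9500 * 0.99004983 * 0.74765587 = 3.1546


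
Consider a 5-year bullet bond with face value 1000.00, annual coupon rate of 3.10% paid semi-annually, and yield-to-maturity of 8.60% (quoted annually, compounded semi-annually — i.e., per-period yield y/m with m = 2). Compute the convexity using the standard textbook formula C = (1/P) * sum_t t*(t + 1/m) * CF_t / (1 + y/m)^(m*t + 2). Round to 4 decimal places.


Answer: Convexity = 22.7215

Derivation:
Coupon per period c = face * coupon_rate / m = 15.500000
Periods per year m = 2; per-period yield y/m = 0.043000
Number of cashflows N = 10
Cashflows (t years, CF_t, discount factor 1/(1+y/m)^(m*t), PV):
  t = 0.5000: CF_t = 15.500000, DF = 0.958773, PV = 14.860978
  t = 1.0000: CF_t = 15.500000, DF = 0.919245, PV = 14.248301
  t = 1.5000: CF_t = 15.500000, DF = 0.881347, PV = 13.660883
  t = 2.0000: CF_t = 15.500000, DF = 0.845012, PV = 13.097683
  t = 2.5000: CF_t = 15.500000, DF = 0.810174, PV = 12.557702
  t = 3.0000: CF_t = 15.500000, DF = 0.776773, PV = 12.039982
  t = 3.5000: CF_t = 15.500000, DF = 0.744749, PV = 11.543607
  t = 4.0000: CF_t = 15.500000, DF = 0.714045, PV = 11.067696
  t = 4.5000: CF_t = 15.500000, DF = 0.684607, PV = 10.611406
  t = 5.0000: CF_t = 1015.500000, DF = 0.656382, PV = 666.556309
Price P = sum_t PV_t = 780.244547
Convexity numerator sum_t t*(t + 1/m) * CF_t / (1+y/m)^(m*t + 2):
  t = 0.5000: term = 6.830442
  t = 1.0000: term = 19.646524
  t = 1.5000: term = 37.673105
  t = 2.0000: term = 60.199911
  t = 2.5000: term = 86.577054
  t = 3.0000: term = 116.210810
  t = 3.5000: term = 148.559681
  t = 4.0000: term = 183.130685
  t = 4.5000: term = 219.475892
  t = 5.0000: term = 16850.039390
Convexity = (1/P) * sum = 17728.343494 / 780.244547 = 22.721522


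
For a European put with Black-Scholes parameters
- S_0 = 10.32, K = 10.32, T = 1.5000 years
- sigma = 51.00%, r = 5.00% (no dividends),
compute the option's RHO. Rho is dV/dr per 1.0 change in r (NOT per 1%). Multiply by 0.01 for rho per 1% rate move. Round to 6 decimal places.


d1 = 0.4323829688; d2 = -0.1922369156
phi(d1) = 0.3633400708; exp(-qT) = 1.0000000000; exp(-rT) = 0.9277434863
N(-d2) = 0.5762216847
Rho = -K*T*exp(-rT)*N(-d2) = -10.3200 * 1.5000 * 0.9277434863 * 0.5762216847 = -8.275390

Answer: Rho = -8.275390


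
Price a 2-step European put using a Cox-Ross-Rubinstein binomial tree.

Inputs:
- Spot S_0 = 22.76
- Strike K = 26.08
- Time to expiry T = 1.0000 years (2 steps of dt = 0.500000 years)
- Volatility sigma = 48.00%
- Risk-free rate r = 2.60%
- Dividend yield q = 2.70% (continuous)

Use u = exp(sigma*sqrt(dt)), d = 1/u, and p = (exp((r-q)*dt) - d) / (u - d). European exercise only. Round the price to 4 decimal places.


Answer: Price = V(0,0) = 6.4139

Derivation:
dt = T/N = 0.500000
u = exp(sigma*sqrt(dt)) = 1.404121; d = 1/u = 0.712189
p = (exp((r-q)*dt) - d) / (u - d) = 0.415230
Discount per step: exp(-r*dt) = 0.987084
Stock lattice S(k, i) with i counting down-moves:
  k=0: S(0,0) = 22.7600
  k=1: S(1,0) = 31.9578; S(1,1) = 16.2094
  k=2: S(2,0) = 44.8726; S(2,1) = 22.7600; S(2,2) = 11.5442
Terminal payoffs V(N, i) = max(K - S_T, 0):
  V(2,0) = 0.000000; V(2,1) = 3.320000; V(2,2) = 14.535812
Backward induction: V(k, i) = exp(-r*dt) * [p * V(k+1, i) + (1-p) * V(k+1, i+1)].
  V(1,0) = exp(-r*dt) * [p*0.000000 + (1-p)*3.320000] = 1.916361
  V(1,1) = exp(-r*dt) * [p*3.320000 + (1-p)*14.535812] = 9.751078
  V(0,0) = exp(-r*dt) * [p*1.916361 + (1-p)*9.751078] = 6.413942


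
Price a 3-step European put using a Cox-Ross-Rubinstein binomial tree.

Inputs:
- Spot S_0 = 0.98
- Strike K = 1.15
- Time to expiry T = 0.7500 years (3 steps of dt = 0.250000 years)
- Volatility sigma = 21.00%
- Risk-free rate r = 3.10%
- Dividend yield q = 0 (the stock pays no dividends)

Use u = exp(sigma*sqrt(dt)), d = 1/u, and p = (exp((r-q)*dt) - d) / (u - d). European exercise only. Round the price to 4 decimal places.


Answer: Price = V(0,0) = 0.1687

Derivation:
dt = T/N = 0.250000
u = exp(sigma*sqrt(dt)) = 1.110711; d = 1/u = 0.900325
p = (exp((r-q)*dt) - d) / (u - d) = 0.510754
Discount per step: exp(-r*dt) = 0.992280
Stock lattice S(k, i) with i counting down-moves:
  k=0: S(0,0) = 0.9800
  k=1: S(1,0) = 1.0885; S(1,1) = 0.8823
  k=2: S(2,0) = 1.2090; S(2,1) = 0.9800; S(2,2) = 0.7944
  k=3: S(3,0) = 1.3429; S(3,1) = 1.0885; S(3,2) = 0.8823; S(3,3) = 0.7152
Terminal payoffs V(N, i) = max(K - S_T, 0):
  V(3,0) = 0.000000; V(3,1) = 0.061504; V(3,2) = 0.267682; V(3,3) = 0.434807
Backward induction: V(k, i) = exp(-r*dt) * [p * V(k+1, i) + (1-p) * V(k+1, i+1)].
  V(2,0) = exp(-r*dt) * [p*0.000000 + (1-p)*0.061504] = 0.029858
  V(2,1) = exp(-r*dt) * [p*0.061504 + (1-p)*0.267682] = 0.161122
  V(2,2) = exp(-r*dt) * [p*0.267682 + (1-p)*0.434807] = 0.346749
  V(1,0) = exp(-r*dt) * [p*0.029858 + (1-p)*0.161122] = 0.093352
  V(1,1) = exp(-r*dt) * [p*0.161122 + (1-p)*0.346749] = 0.249994
  V(0,0) = exp(-r*dt) * [p*0.093352 + (1-p)*0.249994] = 0.168676


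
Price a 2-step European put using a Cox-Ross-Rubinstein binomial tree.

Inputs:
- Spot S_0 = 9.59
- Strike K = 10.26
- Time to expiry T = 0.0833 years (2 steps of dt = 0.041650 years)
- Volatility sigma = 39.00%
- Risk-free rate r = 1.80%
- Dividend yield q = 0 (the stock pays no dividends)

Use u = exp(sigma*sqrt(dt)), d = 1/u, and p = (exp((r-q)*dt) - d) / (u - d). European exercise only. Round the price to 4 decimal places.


dt = T/N = 0.041650
u = exp(sigma*sqrt(dt)) = 1.082846; d = 1/u = 0.923493
p = (exp((r-q)*dt) - d) / (u - d) = 0.484819
Discount per step: exp(-r*dt) = 0.999251
Stock lattice S(k, i) with i counting down-moves:
  k=0: S(0,0) = 9.5900
  k=1: S(1,0) = 10.3845; S(1,1) = 8.8563
  k=2: S(2,0) = 11.2448; S(2,1) = 9.5900; S(2,2) = 8.1787
Terminal payoffs V(N, i) = max(K - S_T, 0):
  V(2,0) = 0.000000; V(2,1) = 0.670000; V(2,2) = 2.081278
Backward induction: V(k, i) = exp(-r*dt) * [p * V(k+1, i) + (1-p) * V(k+1, i+1)].
  V(1,0) = exp(-r*dt) * [p*0.000000 + (1-p)*0.670000] = 0.344913
  V(1,1) = exp(-r*dt) * [p*0.670000 + (1-p)*2.081278] = 1.396017
  V(0,0) = exp(-r*dt) * [p*0.344913 + (1-p)*1.396017] = 0.885758

Answer: Price = V(0,0) = 0.8858


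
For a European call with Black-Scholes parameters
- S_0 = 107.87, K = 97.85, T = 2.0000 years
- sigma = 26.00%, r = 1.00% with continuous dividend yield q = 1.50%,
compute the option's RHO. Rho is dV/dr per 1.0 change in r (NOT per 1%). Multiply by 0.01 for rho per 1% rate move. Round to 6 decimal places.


d1 = 0.4217921989; d2 = 0.0540966727
phi(d1) = 0.3649872481; exp(-qT) = 0.9704455335; exp(-rT) = 0.9801986733
N(d2) = 0.5215709284
Rho = K*T*exp(-rT)*N(d2) = 97.8500 * 2.0000 * 0.9801986733 * 0.5215709284 = 100.050281

Answer: Rho = 100.050281


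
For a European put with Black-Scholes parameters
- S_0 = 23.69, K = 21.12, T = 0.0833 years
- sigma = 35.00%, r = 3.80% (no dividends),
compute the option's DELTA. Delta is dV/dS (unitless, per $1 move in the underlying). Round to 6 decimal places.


d1 = 1.2186186080; d2 = 1.1176025202
phi(d1) = 0.1898626830; exp(-qT) = 1.0000000000; exp(-rT) = 0.9968396046
N(-d1) = 0.1114944915
Delta = -exp(-qT) * N(-d1) = -1.0000000000 * 0.1114944915 = -0.111494

Answer: Delta = -0.111494


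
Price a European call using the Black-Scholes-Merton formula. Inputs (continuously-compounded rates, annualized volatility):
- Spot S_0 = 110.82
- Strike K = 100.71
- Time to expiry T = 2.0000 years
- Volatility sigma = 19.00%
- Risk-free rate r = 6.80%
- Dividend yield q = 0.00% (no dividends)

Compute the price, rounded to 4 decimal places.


Answer: Price = 25.7538

Derivation:
d1 = (ln(S/K) + (r - q + 0.5*sigma^2) * T) / (sigma * sqrt(T)) = 0.99650759
d2 = d1 - sigma * sqrt(T) = 0.72780701
exp(-rT) = 0.87284263; exp(-qT) = 1.00000000
C = S_0 * exp(-qT) * N(d1) - K * exp(-rT) * N(d2)
N(d1) = 0.84049821; N(d2) = 0.76663413
C = 110.8200 * 1.00000000 * 0.84049821 - 100.7100 * 0.87284263 * 0.76663413 = 25.7538


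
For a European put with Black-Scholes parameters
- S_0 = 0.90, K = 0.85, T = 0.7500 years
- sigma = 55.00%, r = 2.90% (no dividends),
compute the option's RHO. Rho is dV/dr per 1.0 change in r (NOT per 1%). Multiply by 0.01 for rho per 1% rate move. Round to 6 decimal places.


d1 = 0.4038216914; d2 = -0.0724922807
phi(d1) = 0.3677049192; exp(-qT) = 1.0000000000; exp(-rT) = 0.9784848257
N(-d2) = 0.5288949258
Rho = -K*T*exp(-rT)*N(-d2) = -0.8500 * 0.7500 * 0.9784848257 * 0.5288949258 = -0.329916

Answer: Rho = -0.329916


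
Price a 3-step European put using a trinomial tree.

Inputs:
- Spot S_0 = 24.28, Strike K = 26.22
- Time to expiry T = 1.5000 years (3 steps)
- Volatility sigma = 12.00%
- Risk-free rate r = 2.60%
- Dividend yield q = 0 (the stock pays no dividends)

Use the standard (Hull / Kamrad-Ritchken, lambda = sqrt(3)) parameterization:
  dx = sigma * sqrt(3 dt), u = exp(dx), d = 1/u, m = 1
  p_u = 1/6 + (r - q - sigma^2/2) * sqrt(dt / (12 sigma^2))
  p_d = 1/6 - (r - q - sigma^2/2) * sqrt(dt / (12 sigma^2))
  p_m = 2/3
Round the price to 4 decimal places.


Answer: Price = V(0,0) = 2.0238

Derivation:
dt = T/N = 0.500000; dx = sigma*sqrt(3*dt) = 0.146969
u = exp(dx) = 1.158319; d = 1/u = 0.863320
p_u = 0.198646, p_m = 0.666667, p_d = 0.134687
Discount per step: exp(-r*dt) = 0.987084
Stock lattice S(k, j) with j the centered position index:
  k=0: S(0,+0) = 24.2800
  k=1: S(1,-1) = 20.9614; S(1,+0) = 24.2800; S(1,+1) = 28.1240
  k=2: S(2,-2) = 18.0964; S(2,-1) = 20.9614; S(2,+0) = 24.2800; S(2,+1) = 28.1240; S(2,+2) = 32.5765
  k=3: S(3,-3) = 15.6230; S(3,-2) = 18.0964; S(3,-1) = 20.9614; S(3,+0) = 24.2800; S(3,+1) = 28.1240; S(3,+2) = 32.5765; S(3,+3) = 37.7340
Terminal payoffs V(N, j) = max(K - S_T, 0):
  V(3,-3) = 10.596990; V(3,-2) = 8.123579; V(3,-1) = 5.258580; V(3,+0) = 1.940000; V(3,+1) = 0.000000; V(3,+2) = 0.000000; V(3,+3) = 0.000000
Backward induction: V(k, j) = exp(-r*dt) * [p_u * V(k+1, j+1) + p_m * V(k+1, j) + p_d * V(k+1, j-1)]
  V(2,-2) = exp(-r*dt) * [p_u*5.258580 + p_m*8.123579 + p_d*10.596990] = 7.785720
  V(2,-1) = exp(-r*dt) * [p_u*1.940000 + p_m*5.258580 + p_d*8.123579] = 4.920847
  V(2,+0) = exp(-r*dt) * [p_u*0.000000 + p_m*1.940000 + p_d*5.258580] = 1.975745
  V(2,+1) = exp(-r*dt) * [p_u*0.000000 + p_m*0.000000 + p_d*1.940000] = 0.257918
  V(2,+2) = exp(-r*dt) * [p_u*0.000000 + p_m*0.000000 + p_d*0.000000] = 0.000000
  V(1,-1) = exp(-r*dt) * [p_u*1.975745 + p_m*4.920847 + p_d*7.785720] = 4.660691
  V(1,+0) = exp(-r*dt) * [p_u*0.257918 + p_m*1.975745 + p_d*4.920847] = 2.004938
  V(1,+1) = exp(-r*dt) * [p_u*0.000000 + p_m*0.257918 + p_d*1.975745] = 0.432395
  V(0,+0) = exp(-r*dt) * [p_u*0.432395 + p_m*2.004938 + p_d*4.660691] = 2.023774


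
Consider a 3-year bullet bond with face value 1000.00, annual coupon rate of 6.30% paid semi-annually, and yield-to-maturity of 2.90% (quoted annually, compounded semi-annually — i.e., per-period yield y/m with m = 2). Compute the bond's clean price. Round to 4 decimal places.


Coupon per period c = face * coupon_rate / m = 31.500000
Periods per year m = 2; per-period yield y/m = 0.014500
Number of cashflows N = 6
Cashflows (t years, CF_t, discount factor 1/(1+y/m)^(m*t), PV):
  t = 0.5000: CF_t = 31.500000, DF = 0.985707, PV = 31.049778
  t = 1.0000: CF_t = 31.500000, DF = 0.971619, PV = 30.605991
  t = 1.5000: CF_t = 31.500000, DF = 0.957732, PV = 30.168547
  t = 2.0000: CF_t = 31.500000, DF = 0.944043, PV = 29.737356
  t = 2.5000: CF_t = 31.500000, DF = 0.930550, PV = 29.312327
  t = 3.0000: CF_t = 1031.500000, DF = 0.917250, PV = 946.143313
Price P = sum_t PV_t = 1097.017312

Answer: Price = 1097.0173


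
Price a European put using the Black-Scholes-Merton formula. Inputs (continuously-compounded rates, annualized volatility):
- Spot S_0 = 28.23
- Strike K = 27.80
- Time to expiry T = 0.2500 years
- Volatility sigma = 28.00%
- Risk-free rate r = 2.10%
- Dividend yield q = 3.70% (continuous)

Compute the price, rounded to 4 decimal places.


d1 = (ln(S/K) + (r - q + 0.5*sigma^2) * T) / (sigma * sqrt(T)) = 0.15106587
d2 = d1 - sigma * sqrt(T) = 0.01106587
exp(-rT) = 0.99476376; exp(-qT) = 0.99079265
P = K * exp(-rT) * N(-d2) - S_0 * exp(-qT) * N(-d1)
N(-d1) = 0.43996188; N(-d2) = 0.49558545
P = 27.8000 * 0.99476376 * 0.49558545 - 28.2300 * 0.99079265 * 0.43996188 = 1.3994

Answer: Price = 1.3994


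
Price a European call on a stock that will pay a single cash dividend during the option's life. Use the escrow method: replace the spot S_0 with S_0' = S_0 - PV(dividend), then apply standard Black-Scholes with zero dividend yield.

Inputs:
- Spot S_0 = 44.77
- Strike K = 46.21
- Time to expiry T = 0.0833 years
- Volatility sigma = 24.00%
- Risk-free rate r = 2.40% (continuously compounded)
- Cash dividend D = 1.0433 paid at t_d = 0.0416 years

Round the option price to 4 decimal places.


PV(D) = D * exp(-r * t_d) = 1.0433 * 0.99900210 = 1.04225889
S_0' = S_0 - PV(D) = 44.7700 - 1.04225889 = 43.72774111
d1 = (ln(S_0'/K) + (r + sigma^2/2)*T) / (sigma*sqrt(T)) = -0.73360207
d2 = d1 - sigma*sqrt(T) = -0.80287024
exp(-rT) = 0.99800280
N(d1) = 0.23159565; N(d2) = 0.21102487
C = S_0' * N(d1) - K * exp(-rT) * N(d2) = 43.72774111 * 0.23159565 - 46.2100 * 0.99800280 * 0.21102487 = 0.3952

Answer: Price = 0.3952


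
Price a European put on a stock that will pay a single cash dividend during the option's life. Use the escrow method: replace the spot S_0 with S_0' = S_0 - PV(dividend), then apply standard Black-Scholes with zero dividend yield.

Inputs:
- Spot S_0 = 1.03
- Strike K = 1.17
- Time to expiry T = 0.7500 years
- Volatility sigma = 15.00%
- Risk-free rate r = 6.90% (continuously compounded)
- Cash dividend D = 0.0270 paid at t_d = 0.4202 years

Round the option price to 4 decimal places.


PV(D) = D * exp(-r * t_d) = 0.0270 * 0.97142249 = 0.02622841
S_0' = S_0 - PV(D) = 1.0300 - 0.02622841 = 1.00377159
d1 = (ln(S_0'/K) + (r + sigma^2/2)*T) / (sigma*sqrt(T)) = -0.71631271
d2 = d1 - sigma*sqrt(T) = -0.84621652
exp(-rT) = 0.94956623
N(-d1) = 0.76310086; N(-d2) = 0.80128402
P = K * exp(-rT) * N(-d2) - S_0' * N(-d1) = 1.1700 * 0.94956623 * 0.80128402 - 1.00377159 * 0.76310086 = 0.1242

Answer: Price = 0.1242


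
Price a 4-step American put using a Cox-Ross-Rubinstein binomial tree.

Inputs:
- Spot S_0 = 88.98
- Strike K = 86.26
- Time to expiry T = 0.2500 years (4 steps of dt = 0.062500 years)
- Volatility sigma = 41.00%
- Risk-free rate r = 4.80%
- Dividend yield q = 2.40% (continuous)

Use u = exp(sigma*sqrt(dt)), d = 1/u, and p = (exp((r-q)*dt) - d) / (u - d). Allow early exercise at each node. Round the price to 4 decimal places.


dt = T/N = 0.062500
u = exp(sigma*sqrt(dt)) = 1.107937; d = 1/u = 0.902578
p = (exp((r-q)*dt) - d) / (u - d) = 0.481707
Discount per step: exp(-r*dt) = 0.997004
Stock lattice S(k, i) with i counting down-moves:
  k=0: S(0,0) = 88.9800
  k=1: S(1,0) = 98.5843; S(1,1) = 80.3114
  k=2: S(2,0) = 109.2252; S(2,1) = 88.9800; S(2,2) = 72.4873
  k=3: S(3,0) = 121.0147; S(3,1) = 98.5843; S(3,2) = 80.3114; S(3,3) = 65.4255
  k=4: S(4,0) = 134.0766; S(4,1) = 109.2252; S(4,2) = 88.9800; S(4,3) = 72.4873; S(4,4) = 59.0516
Terminal payoffs V(N, i) = max(K - S_T, 0):
  V(4,0) = 0.000000; V(4,1) = 0.000000; V(4,2) = 0.000000; V(4,3) = 13.772682; V(4,4) = 27.208401
Backward induction: V(k, i) = exp(-r*dt) * [p * V(k+1, i) + (1-p) * V(k+1, i+1)]; then take max(V_cont, immediate exercise) for American.
  V(3,0) = exp(-r*dt) * [p*0.000000 + (1-p)*0.000000] = 0.000000; exercise = 0.000000; V(3,0) = max -> 0.000000
  V(3,1) = exp(-r*dt) * [p*0.000000 + (1-p)*0.000000] = 0.000000; exercise = 0.000000; V(3,1) = max -> 0.000000
  V(3,2) = exp(-r*dt) * [p*0.000000 + (1-p)*13.772682] = 7.116899; exercise = 5.948596; V(3,2) = max -> 7.116899
  V(3,3) = exp(-r*dt) * [p*13.772682 + (1-p)*27.208401] = 20.674203; exercise = 20.834530; V(3,3) = max -> 20.834530
  V(2,0) = exp(-r*dt) * [p*0.000000 + (1-p)*0.000000] = 0.000000; exercise = 0.000000; V(2,0) = max -> 0.000000
  V(2,1) = exp(-r*dt) * [p*0.000000 + (1-p)*7.116899] = 3.677589; exercise = 0.000000; V(2,1) = max -> 3.677589
  V(2,2) = exp(-r*dt) * [p*7.116899 + (1-p)*20.834530] = 14.184033; exercise = 13.772682; V(2,2) = max -> 14.184033
  V(1,0) = exp(-r*dt) * [p*0.000000 + (1-p)*3.677589] = 1.900358; exercise = 0.000000; V(1,0) = max -> 1.900358
  V(1,1) = exp(-r*dt) * [p*3.677589 + (1-p)*14.184033] = 9.095676; exercise = 5.948596; V(1,1) = max -> 9.095676
  V(0,0) = exp(-r*dt) * [p*1.900358 + (1-p)*9.095676] = 5.612776; exercise = 0.000000; V(0,0) = max -> 5.612776

Answer: Price = V(0,0) = 5.6128


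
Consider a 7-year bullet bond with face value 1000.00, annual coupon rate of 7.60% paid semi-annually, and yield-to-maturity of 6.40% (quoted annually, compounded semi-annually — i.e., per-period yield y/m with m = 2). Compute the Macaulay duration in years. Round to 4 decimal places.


Answer: Macaulay duration = 5.6088 years

Derivation:
Coupon per period c = face * coupon_rate / m = 38.000000
Periods per year m = 2; per-period yield y/m = 0.032000
Number of cashflows N = 14
Cashflows (t years, CF_t, discount factor 1/(1+y/m)^(m*t), PV):
  t = 0.5000: CF_t = 38.000000, DF = 0.968992, PV = 36.821705
  t = 1.0000: CF_t = 38.000000, DF = 0.938946, PV = 35.679947
  t = 1.5000: CF_t = 38.000000, DF = 0.909831, PV = 34.573592
  t = 2.0000: CF_t = 38.000000, DF = 0.881620, PV = 33.501543
  t = 2.5000: CF_t = 38.000000, DF = 0.854283, PV = 32.462735
  t = 3.0000: CF_t = 38.000000, DF = 0.827793, PV = 31.456139
  t = 3.5000: CF_t = 38.000000, DF = 0.802125, PV = 30.480755
  t = 4.0000: CF_t = 38.000000, DF = 0.777253, PV = 29.535615
  t = 4.5000: CF_t = 38.000000, DF = 0.753152, PV = 28.619782
  t = 5.0000: CF_t = 38.000000, DF = 0.729799, PV = 27.732347
  t = 5.5000: CF_t = 38.000000, DF = 0.707169, PV = 26.872429
  t = 6.0000: CF_t = 38.000000, DF = 0.685241, PV = 26.039176
  t = 6.5000: CF_t = 38.000000, DF = 0.663994, PV = 25.231759
  t = 7.0000: CF_t = 1038.000000, DF = 0.643405, PV = 667.854092
Price P = sum_t PV_t = 1066.861616
Macaulay numerator sum_t t * PV_t:
  t * PV_t at t = 0.5000: 18.410853
  t * PV_t at t = 1.0000: 35.679947
  t * PV_t at t = 1.5000: 51.860388
  t * PV_t at t = 2.0000: 67.003086
  t * PV_t at t = 2.5000: 81.156838
  t * PV_t at t = 3.0000: 94.368416
  t * PV_t at t = 3.5000: 106.682641
  t * PV_t at t = 4.0000: 118.142460
  t * PV_t at t = 4.5000: 128.789019
  t * PV_t at t = 5.0000: 138.661734
  t * PV_t at t = 5.5000: 147.798360
  t * PV_t at t = 6.0000: 156.235053
  t * PV_t at t = 6.5000: 164.006435
  t * PV_t at t = 7.0000: 4674.978646
Macaulay duration D = (sum_t t * PV_t) / P = 5983.773877 / 1066.861616 = 5.608763


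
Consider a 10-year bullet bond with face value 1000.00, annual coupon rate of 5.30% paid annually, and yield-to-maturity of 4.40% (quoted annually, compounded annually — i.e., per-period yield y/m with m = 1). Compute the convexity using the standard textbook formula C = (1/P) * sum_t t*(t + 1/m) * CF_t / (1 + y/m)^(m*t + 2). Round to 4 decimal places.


Coupon per period c = face * coupon_rate / m = 53.000000
Periods per year m = 1; per-period yield y/m = 0.044000
Number of cashflows N = 10
Cashflows (t years, CF_t, discount factor 1/(1+y/m)^(m*t), PV):
  t = 1.0000: CF_t = 53.000000, DF = 0.957854, PV = 50.766284
  t = 2.0000: CF_t = 53.000000, DF = 0.917485, PV = 48.626708
  t = 3.0000: CF_t = 53.000000, DF = 0.878817, PV = 46.577307
  t = 4.0000: CF_t = 53.000000, DF = 0.841779, PV = 44.614279
  t = 5.0000: CF_t = 53.000000, DF = 0.806302, PV = 42.733983
  t = 6.0000: CF_t = 53.000000, DF = 0.772320, PV = 40.932934
  t = 7.0000: CF_t = 53.000000, DF = 0.739770, PV = 39.207791
  t = 8.0000: CF_t = 53.000000, DF = 0.708592, PV = 37.555356
  t = 9.0000: CF_t = 53.000000, DF = 0.678728, PV = 35.972563
  t = 10.0000: CF_t = 1053.000000, DF = 0.650122, PV = 684.578703
Price P = sum_t PV_t = 1071.565908
Convexity numerator sum_t t*(t + 1/m) * CF_t / (1+y/m)^(m*t + 2):
  t = 1.0000: term = 93.154614
  t = 2.0000: term = 267.685672
  t = 3.0000: term = 512.807800
  t = 4.0000: term = 818.658684
  t = 5.0000: term = 1176.233742
  t = 6.0000: term = 1577.324942
  t = 7.0000: term = 2014.463527
  t = 8.0000: term = 2480.866412
  t = 9.0000: term = 2970.386030
  t = 10.0000: term = 69089.980856
Convexity = (1/P) * sum = 81001.562279 / 1071.565908 = 75.591769

Answer: Convexity = 75.5918


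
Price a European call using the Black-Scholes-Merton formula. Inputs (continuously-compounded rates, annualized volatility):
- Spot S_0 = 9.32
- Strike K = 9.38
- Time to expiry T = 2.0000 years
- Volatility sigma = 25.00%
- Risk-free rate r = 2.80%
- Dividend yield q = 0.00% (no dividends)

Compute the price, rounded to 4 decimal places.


Answer: Price = 1.5139

Derivation:
d1 = (ln(S/K) + (r - q + 0.5*sigma^2) * T) / (sigma * sqrt(T)) = 0.31701822
d2 = d1 - sigma * sqrt(T) = -0.03653517
exp(-rT) = 0.94553914; exp(-qT) = 1.00000000
C = S_0 * exp(-qT) * N(d1) - K * exp(-rT) * N(d2)
N(d1) = 0.62438511; N(d2) = 0.48542782
C = 9.3200 * 1.00000000 * 0.62438511 - 9.3800 * 0.94553914 * 0.48542782 = 1.5139


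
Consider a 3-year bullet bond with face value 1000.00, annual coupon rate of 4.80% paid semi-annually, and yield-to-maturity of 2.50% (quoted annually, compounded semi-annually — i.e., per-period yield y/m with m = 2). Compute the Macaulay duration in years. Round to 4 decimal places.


Answer: Macaulay duration = 2.8360 years

Derivation:
Coupon per period c = face * coupon_rate / m = 24.000000
Periods per year m = 2; per-period yield y/m = 0.012500
Number of cashflows N = 6
Cashflows (t years, CF_t, discount factor 1/(1+y/m)^(m*t), PV):
  t = 0.5000: CF_t = 24.000000, DF = 0.987654, PV = 23.703704
  t = 1.0000: CF_t = 24.000000, DF = 0.975461, PV = 23.411065
  t = 1.5000: CF_t = 24.000000, DF = 0.963418, PV = 23.122040
  t = 2.0000: CF_t = 24.000000, DF = 0.951524, PV = 22.836583
  t = 2.5000: CF_t = 24.000000, DF = 0.939777, PV = 22.554649
  t = 3.0000: CF_t = 1024.000000, DF = 0.928175, PV = 950.451073
Price P = sum_t PV_t = 1066.079114
Macaulay numerator sum_t t * PV_t:
  t * PV_t at t = 0.5000: 11.851852
  t * PV_t at t = 1.0000: 23.411065
  t * PV_t at t = 1.5000: 34.683060
  t * PV_t at t = 2.0000: 45.673165
  t * PV_t at t = 2.5000: 56.386624
  t * PV_t at t = 3.0000: 2851.353219
Macaulay duration D = (sum_t t * PV_t) / P = 3023.358985 / 1066.079114 = 2.835961


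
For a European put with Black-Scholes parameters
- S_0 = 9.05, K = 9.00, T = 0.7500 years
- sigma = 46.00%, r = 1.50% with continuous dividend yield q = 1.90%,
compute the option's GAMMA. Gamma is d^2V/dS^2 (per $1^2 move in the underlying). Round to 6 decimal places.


d1 = 0.2055622508; d2 = -0.1928094349
phi(d1) = 0.3906018780; exp(-qT) = 0.9858510507; exp(-rT) = 0.9888130446
Gamma = exp(-qT) * phi(d1) / (S * sigma * sqrt(T)) = 0.9858510507 * 0.3906018780 / (9.0500 * 0.4600 * 0.8660254038) = 0.106809

Answer: Gamma = 0.106809


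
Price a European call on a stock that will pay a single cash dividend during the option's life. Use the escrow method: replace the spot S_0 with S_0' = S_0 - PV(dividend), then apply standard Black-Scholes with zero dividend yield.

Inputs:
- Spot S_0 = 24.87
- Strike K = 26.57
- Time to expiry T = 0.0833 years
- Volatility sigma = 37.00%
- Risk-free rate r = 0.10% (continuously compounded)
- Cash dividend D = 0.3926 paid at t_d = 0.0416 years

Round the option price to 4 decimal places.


PV(D) = D * exp(-r * t_d) = 0.3926 * 0.99995840 = 0.39258367
S_0' = S_0 - PV(D) = 24.8700 - 0.39258367 = 24.47741633
d1 = (ln(S_0'/K) + (r + sigma^2/2)*T) / (sigma*sqrt(T)) = -0.71399739
d2 = d1 - sigma*sqrt(T) = -0.82078583
exp(-rT) = 0.99991670
N(d1) = 0.23761440; N(d2) = 0.20588414
C = S_0' * N(d1) - K * exp(-rT) * N(d2) = 24.47741633 * 0.23761440 - 26.5700 * 0.99991670 * 0.20588414 = 0.3463

Answer: Price = 0.3463


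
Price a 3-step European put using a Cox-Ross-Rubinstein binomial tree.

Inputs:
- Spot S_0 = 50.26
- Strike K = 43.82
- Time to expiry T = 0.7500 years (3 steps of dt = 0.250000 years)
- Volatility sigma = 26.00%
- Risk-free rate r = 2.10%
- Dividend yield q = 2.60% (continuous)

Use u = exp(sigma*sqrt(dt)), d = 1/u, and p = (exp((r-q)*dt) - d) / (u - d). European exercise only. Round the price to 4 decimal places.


Answer: Price = V(0,0) = 1.4946

Derivation:
dt = T/N = 0.250000
u = exp(sigma*sqrt(dt)) = 1.138828; d = 1/u = 0.878095
p = (exp((r-q)*dt) - d) / (u - d) = 0.462755
Discount per step: exp(-r*dt) = 0.994764
Stock lattice S(k, i) with i counting down-moves:
  k=0: S(0,0) = 50.2600
  k=1: S(1,0) = 57.2375; S(1,1) = 44.1331
  k=2: S(2,0) = 65.1837; S(2,1) = 50.2600; S(2,2) = 38.7531
  k=3: S(3,0) = 74.2331; S(3,1) = 57.2375; S(3,2) = 44.1331; S(3,3) = 34.0289
Terminal payoffs V(N, i) = max(K - S_T, 0):
  V(3,0) = 0.000000; V(3,1) = 0.000000; V(3,2) = 0.000000; V(3,3) = 9.791121
Backward induction: V(k, i) = exp(-r*dt) * [p * V(k+1, i) + (1-p) * V(k+1, i+1)].
  V(2,0) = exp(-r*dt) * [p*0.000000 + (1-p)*0.000000] = 0.000000
  V(2,1) = exp(-r*dt) * [p*0.000000 + (1-p)*0.000000] = 0.000000
  V(2,2) = exp(-r*dt) * [p*0.000000 + (1-p)*9.791121] = 5.232692
  V(1,0) = exp(-r*dt) * [p*0.000000 + (1-p)*0.000000] = 0.000000
  V(1,1) = exp(-r*dt) * [p*0.000000 + (1-p)*5.232692] = 2.796520
  V(0,0) = exp(-r*dt) * [p*0.000000 + (1-p)*2.796520] = 1.494551


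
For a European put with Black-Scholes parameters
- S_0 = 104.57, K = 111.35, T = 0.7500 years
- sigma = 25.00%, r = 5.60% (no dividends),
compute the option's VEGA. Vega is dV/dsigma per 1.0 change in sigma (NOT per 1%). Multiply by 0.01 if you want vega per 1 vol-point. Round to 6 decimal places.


Answer: Vega = 36.125686

Derivation:
d1 = 0.0120819084; d2 = -0.2044244425
phi(d1) = 0.3989131642; exp(-qT) = 1.0000000000; exp(-rT) = 0.9588697806
Vega = S * exp(-qT) * phi(d1) * sqrt(T) = 104.5700 * 1.0000000000 * 0.3989131642 * 0.8660254038 = 36.125686


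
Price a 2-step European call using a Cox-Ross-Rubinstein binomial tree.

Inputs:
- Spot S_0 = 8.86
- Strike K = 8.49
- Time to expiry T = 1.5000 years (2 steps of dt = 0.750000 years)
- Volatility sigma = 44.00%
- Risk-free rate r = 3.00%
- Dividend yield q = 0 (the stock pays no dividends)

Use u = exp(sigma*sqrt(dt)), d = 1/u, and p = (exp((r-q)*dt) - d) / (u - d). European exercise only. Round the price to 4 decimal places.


Answer: Price = V(0,0) = 2.0726

Derivation:
dt = T/N = 0.750000
u = exp(sigma*sqrt(dt)) = 1.463823; d = 1/u = 0.683143
p = (exp((r-q)*dt) - d) / (u - d) = 0.435021
Discount per step: exp(-r*dt) = 0.977751
Stock lattice S(k, i) with i counting down-moves:
  k=0: S(0,0) = 8.8600
  k=1: S(1,0) = 12.9695; S(1,1) = 6.0526
  k=2: S(2,0) = 18.9850; S(2,1) = 8.8600; S(2,2) = 4.1348
Terminal payoffs V(N, i) = max(S_T - K, 0):
  V(2,0) = 10.494999; V(2,1) = 0.370000; V(2,2) = 0.000000
Backward induction: V(k, i) = exp(-r*dt) * [p * V(k+1, i) + (1-p) * V(k+1, i+1)].
  V(1,0) = exp(-r*dt) * [p*10.494999 + (1-p)*0.370000] = 4.668360
  V(1,1) = exp(-r*dt) * [p*0.370000 + (1-p)*0.000000] = 0.157377
  V(0,0) = exp(-r*dt) * [p*4.668360 + (1-p)*0.157377] = 2.072588


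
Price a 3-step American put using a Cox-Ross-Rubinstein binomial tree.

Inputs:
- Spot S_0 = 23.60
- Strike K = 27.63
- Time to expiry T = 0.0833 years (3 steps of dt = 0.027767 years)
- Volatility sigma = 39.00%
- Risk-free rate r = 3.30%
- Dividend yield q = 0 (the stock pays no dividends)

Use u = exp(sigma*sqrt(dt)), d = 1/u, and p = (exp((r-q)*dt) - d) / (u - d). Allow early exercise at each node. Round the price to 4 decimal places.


dt = T/N = 0.027767
u = exp(sigma*sqrt(dt)) = 1.067145; d = 1/u = 0.937080
p = (exp((r-q)*dt) - d) / (u - d) = 0.490807
Discount per step: exp(-r*dt) = 0.999084
Stock lattice S(k, i) with i counting down-moves:
  k=0: S(0,0) = 23.6000
  k=1: S(1,0) = 25.1846; S(1,1) = 22.1151
  k=2: S(2,0) = 26.8757; S(2,1) = 23.6000; S(2,2) = 20.7236
  k=3: S(3,0) = 28.6802; S(3,1) = 25.1846; S(3,2) = 22.1151; S(3,3) = 19.4197
Terminal payoffs V(N, i) = max(K - S_T, 0):
  V(3,0) = 0.000000; V(3,1) = 2.445374; V(3,2) = 5.514920; V(3,3) = 8.210345
Backward induction: V(k, i) = exp(-r*dt) * [p * V(k+1, i) + (1-p) * V(k+1, i+1)]; then take max(V_cont, immediate exercise) for American.
  V(2,0) = exp(-r*dt) * [p*0.000000 + (1-p)*2.445374] = 1.244027; exercise = 0.754349; V(2,0) = max -> 1.244027
  V(2,1) = exp(-r*dt) * [p*2.445374 + (1-p)*5.514920] = 4.004694; exercise = 4.030000; V(2,1) = max -> 4.030000
  V(2,2) = exp(-r*dt) * [p*5.514920 + (1-p)*8.210345] = 6.881103; exercise = 6.906409; V(2,2) = max -> 6.906409
  V(1,0) = exp(-r*dt) * [p*1.244027 + (1-p)*4.030000] = 2.660186; exercise = 2.445374; V(1,0) = max -> 2.660186
  V(1,1) = exp(-r*dt) * [p*4.030000 + (1-p)*6.906409] = 5.489615; exercise = 5.514920; V(1,1) = max -> 5.514920
  V(0,0) = exp(-r*dt) * [p*2.660186 + (1-p)*5.514920] = 4.110029; exercise = 4.030000; V(0,0) = max -> 4.110029

Answer: Price = V(0,0) = 4.1100
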